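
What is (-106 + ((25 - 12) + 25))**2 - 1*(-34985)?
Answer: 39609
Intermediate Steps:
(-106 + ((25 - 12) + 25))**2 - 1*(-34985) = (-106 + (13 + 25))**2 + 34985 = (-106 + 38)**2 + 34985 = (-68)**2 + 34985 = 4624 + 34985 = 39609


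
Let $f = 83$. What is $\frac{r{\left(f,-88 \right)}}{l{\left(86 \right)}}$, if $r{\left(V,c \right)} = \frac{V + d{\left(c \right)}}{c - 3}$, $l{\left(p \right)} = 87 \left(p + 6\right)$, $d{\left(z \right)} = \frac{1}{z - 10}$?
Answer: $- \frac{2711}{23793224} \approx -0.00011394$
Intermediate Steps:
$d{\left(z \right)} = \frac{1}{-10 + z}$
$l{\left(p \right)} = 522 + 87 p$ ($l{\left(p \right)} = 87 \left(6 + p\right) = 522 + 87 p$)
$r{\left(V,c \right)} = \frac{V + \frac{1}{-10 + c}}{-3 + c}$ ($r{\left(V,c \right)} = \frac{V + \frac{1}{-10 + c}}{c - 3} = \frac{V + \frac{1}{-10 + c}}{-3 + c}$)
$\frac{r{\left(f,-88 \right)}}{l{\left(86 \right)}} = \frac{\frac{1}{-10 - 88} \frac{1}{-3 - 88} \left(1 + 83 \left(-10 - 88\right)\right)}{522 + 87 \cdot 86} = \frac{\frac{1}{-98} \frac{1}{-91} \left(1 + 83 \left(-98\right)\right)}{522 + 7482} = \frac{\left(- \frac{1}{98}\right) \left(- \frac{1}{91}\right) \left(1 - 8134\right)}{8004} = \left(- \frac{1}{98}\right) \left(- \frac{1}{91}\right) \left(-8133\right) \frac{1}{8004} = \left(- \frac{8133}{8918}\right) \frac{1}{8004} = - \frac{2711}{23793224}$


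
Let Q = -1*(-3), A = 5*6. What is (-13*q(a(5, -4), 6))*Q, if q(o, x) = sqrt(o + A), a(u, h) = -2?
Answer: -78*sqrt(7) ≈ -206.37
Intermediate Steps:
A = 30
q(o, x) = sqrt(30 + o) (q(o, x) = sqrt(o + 30) = sqrt(30 + o))
Q = 3
(-13*q(a(5, -4), 6))*Q = -13*sqrt(30 - 2)*3 = -26*sqrt(7)*3 = -78*sqrt(7)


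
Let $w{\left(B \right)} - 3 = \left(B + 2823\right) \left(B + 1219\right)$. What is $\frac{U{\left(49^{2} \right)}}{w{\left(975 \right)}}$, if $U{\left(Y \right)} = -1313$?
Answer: $- \frac{1313}{8332815} \approx -0.00015757$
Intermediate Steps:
$w{\left(B \right)} = 3 + \left(1219 + B\right) \left(2823 + B\right)$ ($w{\left(B \right)} = 3 + \left(B + 2823\right) \left(B + 1219\right) = 3 + \left(2823 + B\right) \left(1219 + B\right) = 3 + \left(1219 + B\right) \left(2823 + B\right)$)
$\frac{U{\left(49^{2} \right)}}{w{\left(975 \right)}} = - \frac{1313}{3441240 + 975^{2} + 4042 \cdot 975} = - \frac{1313}{3441240 + 950625 + 3940950} = - \frac{1313}{8332815}$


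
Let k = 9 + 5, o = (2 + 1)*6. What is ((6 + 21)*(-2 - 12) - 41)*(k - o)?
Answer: 1676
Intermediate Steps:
o = 18 (o = 3*6 = 18)
k = 14
((6 + 21)*(-2 - 12) - 41)*(k - o) = ((6 + 21)*(-2 - 12) - 41)*(14 - 1*18) = (27*(-14) - 41)*(14 - 18) = (-378 - 41)*(-4) = -419*(-4) = 1676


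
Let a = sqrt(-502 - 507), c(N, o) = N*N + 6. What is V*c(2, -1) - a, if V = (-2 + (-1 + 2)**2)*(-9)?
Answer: 90 - I*sqrt(1009) ≈ 90.0 - 31.765*I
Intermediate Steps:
c(N, o) = 6 + N**2 (c(N, o) = N**2 + 6 = 6 + N**2)
a = I*sqrt(1009) (a = sqrt(-1009) = I*sqrt(1009) ≈ 31.765*I)
V = 9 (V = (-2 + 1**2)*(-9) = (-2 + 1)*(-9) = -1*(-9) = 9)
V*c(2, -1) - a = 9*(6 + 2**2) - I*sqrt(1009) = 9*(6 + 4) - I*sqrt(1009) = 9*10 - I*sqrt(1009) = 90 - I*sqrt(1009)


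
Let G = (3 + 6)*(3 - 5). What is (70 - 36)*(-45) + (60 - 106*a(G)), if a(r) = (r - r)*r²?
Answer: -1470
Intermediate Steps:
G = -18 (G = 9*(-2) = -18)
a(r) = 0 (a(r) = 0*r² = 0)
(70 - 36)*(-45) + (60 - 106*a(G)) = (70 - 36)*(-45) + (60 - 106*0) = 34*(-45) + (60 + 0) = -1530 + 60 = -1470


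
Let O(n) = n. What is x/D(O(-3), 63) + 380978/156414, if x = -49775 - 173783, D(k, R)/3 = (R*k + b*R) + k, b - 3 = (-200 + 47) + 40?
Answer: 3592298080/278495127 ≈ 12.899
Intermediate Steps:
b = -110 (b = 3 + ((-200 + 47) + 40) = 3 + (-153 + 40) = 3 - 113 = -110)
D(k, R) = -330*R + 3*k + 3*R*k (D(k, R) = 3*((R*k - 110*R) + k) = 3*((-110*R + R*k) + k) = 3*(k - 110*R + R*k) = -330*R + 3*k + 3*R*k)
x = -223558
x/D(O(-3), 63) + 380978/156414 = -223558/(-330*63 + 3*(-3) + 3*63*(-3)) + 380978/156414 = -223558/(-20790 - 9 - 567) + 380978*(1/156414) = -223558/(-21366) + 190489/78207 = -223558*(-1/21366) + 190489/78207 = 111779/10683 + 190489/78207 = 3592298080/278495127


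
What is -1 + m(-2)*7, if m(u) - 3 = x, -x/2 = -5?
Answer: 90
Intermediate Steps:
x = 10 (x = -2*(-5) = 10)
m(u) = 13 (m(u) = 3 + 10 = 13)
-1 + m(-2)*7 = -1 + 13*7 = -1 + 91 = 90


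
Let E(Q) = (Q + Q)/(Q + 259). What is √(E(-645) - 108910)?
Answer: I*√4056664105/193 ≈ 330.01*I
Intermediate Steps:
E(Q) = 2*Q/(259 + Q) (E(Q) = (2*Q)/(259 + Q) = 2*Q/(259 + Q))
√(E(-645) - 108910) = √(2*(-645)/(259 - 645) - 108910) = √(2*(-645)/(-386) - 108910) = √(2*(-645)*(-1/386) - 108910) = √(645/193 - 108910) = √(-21018985/193) = I*√4056664105/193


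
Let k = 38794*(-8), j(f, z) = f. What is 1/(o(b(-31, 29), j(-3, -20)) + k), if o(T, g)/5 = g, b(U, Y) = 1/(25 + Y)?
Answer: -1/310367 ≈ -3.2220e-6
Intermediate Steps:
o(T, g) = 5*g
k = -310352
1/(o(b(-31, 29), j(-3, -20)) + k) = 1/(5*(-3) - 310352) = 1/(-15 - 310352) = 1/(-310367) = -1/310367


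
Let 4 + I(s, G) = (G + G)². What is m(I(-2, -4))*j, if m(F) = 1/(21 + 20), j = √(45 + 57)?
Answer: √102/41 ≈ 0.24633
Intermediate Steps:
j = √102 ≈ 10.100
I(s, G) = -4 + 4*G² (I(s, G) = -4 + (G + G)² = -4 + (2*G)² = -4 + 4*G²)
m(F) = 1/41
m(I(-2, -4))*j = √102/41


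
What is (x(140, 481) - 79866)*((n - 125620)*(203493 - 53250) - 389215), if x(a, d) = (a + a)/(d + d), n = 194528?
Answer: -397697619942539174/481 ≈ -8.2681e+14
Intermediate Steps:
x(a, d) = a/d (x(a, d) = (2*a)/((2*d)) = (2*a)*(1/(2*d)) = a/d)
(x(140, 481) - 79866)*((n - 125620)*(203493 - 53250) - 389215) = (140/481 - 79866)*((194528 - 125620)*(203493 - 53250) - 389215) = (140*(1/481) - 79866)*(68908*150243 - 389215) = (140/481 - 79866)*(10352944644 - 389215) = -38415406/481*10352555429 = -397697619942539174/481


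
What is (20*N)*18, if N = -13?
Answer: -4680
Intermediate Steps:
(20*N)*18 = (20*(-13))*18 = -260*18 = -4680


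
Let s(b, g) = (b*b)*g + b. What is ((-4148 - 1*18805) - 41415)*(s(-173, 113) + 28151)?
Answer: -219491983440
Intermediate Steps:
s(b, g) = b + g*b² (s(b, g) = b²*g + b = g*b² + b = b + g*b²)
((-4148 - 1*18805) - 41415)*(s(-173, 113) + 28151) = ((-4148 - 1*18805) - 41415)*(-173*(1 - 173*113) + 28151) = ((-4148 - 18805) - 41415)*(-173*(1 - 19549) + 28151) = (-22953 - 41415)*(-173*(-19548) + 28151) = -64368*(3381804 + 28151) = -64368*3409955 = -219491983440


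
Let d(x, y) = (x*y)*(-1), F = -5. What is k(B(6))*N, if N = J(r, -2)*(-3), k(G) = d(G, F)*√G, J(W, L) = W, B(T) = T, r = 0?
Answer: 0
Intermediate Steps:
d(x, y) = -x*y
k(G) = 5*G^(3/2) (k(G) = (-1*G*(-5))*√G = (5*G)*√G = 5*G^(3/2))
N = 0 (N = 0*(-3) = 0)
k(B(6))*N = (5*6^(3/2))*0 = (5*(6*√6))*0 = (30*√6)*0 = 0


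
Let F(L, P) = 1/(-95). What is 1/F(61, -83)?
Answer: -95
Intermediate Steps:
F(L, P) = -1/95
1/F(61, -83) = 1/(-1/95) = -95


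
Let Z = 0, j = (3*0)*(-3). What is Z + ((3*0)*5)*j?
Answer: 0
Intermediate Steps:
j = 0 (j = 0*(-3) = 0)
Z + ((3*0)*5)*j = 0 + ((3*0)*5)*0 = 0 + (0*5)*0 = 0 + 0*0 = 0 + 0 = 0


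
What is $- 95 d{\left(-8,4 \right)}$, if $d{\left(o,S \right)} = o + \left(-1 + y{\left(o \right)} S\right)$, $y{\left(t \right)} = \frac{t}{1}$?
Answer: $3895$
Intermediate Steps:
$y{\left(t \right)} = t$ ($y{\left(t \right)} = t 1 = t$)
$d{\left(o,S \right)} = -1 + o + S o$ ($d{\left(o,S \right)} = o + \left(-1 + o S\right) = o + \left(-1 + S o\right) = -1 + o + S o$)
$- 95 d{\left(-8,4 \right)} = - 95 \left(-1 - 8 + 4 \left(-8\right)\right) = - 95 \left(-1 - 8 - 32\right) = \left(-95\right) \left(-41\right) = 3895$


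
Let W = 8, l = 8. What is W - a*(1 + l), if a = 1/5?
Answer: 31/5 ≈ 6.2000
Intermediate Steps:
a = ⅕ ≈ 0.20000
W - a*(1 + l) = 8 - (1 + 8)/5 = 8 - 9/5 = 31/5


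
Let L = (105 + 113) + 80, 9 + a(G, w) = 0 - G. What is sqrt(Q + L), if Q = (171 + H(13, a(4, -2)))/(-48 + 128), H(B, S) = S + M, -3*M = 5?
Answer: sqrt(1079835)/60 ≈ 17.319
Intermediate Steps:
M = -5/3 (M = -1/3*5 = -5/3 ≈ -1.6667)
a(G, w) = -9 - G (a(G, w) = -9 + (0 - G) = -9 - G)
H(B, S) = -5/3 + S (H(B, S) = S - 5/3 = -5/3 + S)
L = 298 (L = 218 + 80 = 298)
Q = 469/240 (Q = (171 + (-5/3 + (-9 - 1*4)))/(-48 + 128) = (171 + (-5/3 + (-9 - 4)))/80 = (171 + (-5/3 - 13))*(1/80) = (171 - 44/3)*(1/80) = (469/3)*(1/80) = 469/240 ≈ 1.9542)
sqrt(Q + L) = sqrt(469/240 + 298) = sqrt(71989/240) = sqrt(1079835)/60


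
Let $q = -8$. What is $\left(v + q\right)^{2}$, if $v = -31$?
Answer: $1521$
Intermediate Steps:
$\left(v + q\right)^{2} = \left(-31 - 8\right)^{2} = \left(-39\right)^{2} = 1521$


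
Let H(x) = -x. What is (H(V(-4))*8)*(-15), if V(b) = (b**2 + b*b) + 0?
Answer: 3840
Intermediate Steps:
V(b) = 2*b**2 (V(b) = (b**2 + b**2) + 0 = 2*b**2 + 0 = 2*b**2)
(H(V(-4))*8)*(-15) = (-2*(-4)**2*8)*(-15) = (-2*16*8)*(-15) = (-1*32*8)*(-15) = -32*8*(-15) = -256*(-15) = 3840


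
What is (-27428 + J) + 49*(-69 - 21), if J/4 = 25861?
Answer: 71606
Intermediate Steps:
J = 103444 (J = 4*25861 = 103444)
(-27428 + J) + 49*(-69 - 21) = (-27428 + 103444) + 49*(-69 - 21) = 76016 + 49*(-90) = 76016 - 4410 = 71606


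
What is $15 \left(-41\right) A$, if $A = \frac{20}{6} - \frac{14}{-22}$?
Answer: $- \frac{26855}{11} \approx -2441.4$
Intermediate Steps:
$A = \frac{131}{33}$ ($A = 20 \cdot \frac{1}{6} - - \frac{7}{11} = \frac{10}{3} + \frac{7}{11} = \frac{131}{33} \approx 3.9697$)
$15 \left(-41\right) A = 15 \left(-41\right) \frac{131}{33} = \left(-615\right) \frac{131}{33} = - \frac{26855}{11}$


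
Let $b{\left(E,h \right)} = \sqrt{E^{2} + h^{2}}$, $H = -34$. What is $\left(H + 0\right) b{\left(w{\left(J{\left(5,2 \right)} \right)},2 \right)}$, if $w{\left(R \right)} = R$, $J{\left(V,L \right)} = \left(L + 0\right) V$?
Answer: $- 68 \sqrt{26} \approx -346.73$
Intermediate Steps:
$J{\left(V,L \right)} = L V$
$\left(H + 0\right) b{\left(w{\left(J{\left(5,2 \right)} \right)},2 \right)} = \left(-34 + 0\right) \sqrt{\left(2 \cdot 5\right)^{2} + 2^{2}} = - 34 \sqrt{10^{2} + 4} = - 34 \sqrt{100 + 4} = - 34 \sqrt{104} = - 34 \cdot 2 \sqrt{26} = - 68 \sqrt{26}$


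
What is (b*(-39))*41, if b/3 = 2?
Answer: -9594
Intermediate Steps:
b = 6 (b = 3*2 = 6)
(b*(-39))*41 = (6*(-39))*41 = -234*41 = -9594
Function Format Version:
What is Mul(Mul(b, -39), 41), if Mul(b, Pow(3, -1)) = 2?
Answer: -9594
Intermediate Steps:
b = 6 (b = Mul(3, 2) = 6)
Mul(Mul(b, -39), 41) = Mul(Mul(6, -39), 41) = Mul(-234, 41) = -9594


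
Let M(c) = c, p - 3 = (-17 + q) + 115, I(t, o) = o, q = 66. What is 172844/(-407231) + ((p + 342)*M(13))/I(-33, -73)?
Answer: -2707265139/29727863 ≈ -91.068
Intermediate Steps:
p = 167 (p = 3 + ((-17 + 66) + 115) = 3 + (49 + 115) = 3 + 164 = 167)
172844/(-407231) + ((p + 342)*M(13))/I(-33, -73) = 172844/(-407231) + ((167 + 342)*13)/(-73) = 172844*(-1/407231) + (509*13)*(-1/73) = -172844/407231 + 6617*(-1/73) = -172844/407231 - 6617/73 = -2707265139/29727863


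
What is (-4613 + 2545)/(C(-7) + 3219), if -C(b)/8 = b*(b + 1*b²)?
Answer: -2068/5571 ≈ -0.37121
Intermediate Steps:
C(b) = -8*b*(b + b²) (C(b) = -8*b*(b + 1*b²) = -8*b*(b + b²))
(-4613 + 2545)/(C(-7) + 3219) = (-4613 + 2545)/(8*(-7)²*(-1 - 1*(-7)) + 3219) = -2068/(8*49*(-1 + 7) + 3219) = -2068/(8*49*6 + 3219) = -2068/(2352 + 3219) = -2068/5571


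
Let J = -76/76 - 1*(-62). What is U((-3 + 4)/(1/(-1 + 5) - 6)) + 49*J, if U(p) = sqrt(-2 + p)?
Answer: 2989 + 5*I*sqrt(46)/23 ≈ 2989.0 + 1.4744*I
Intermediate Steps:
J = 61 (J = -76*1/76 + 62 = -1 + 62 = 61)
U((-3 + 4)/(1/(-1 + 5) - 6)) + 49*J = sqrt(-2 + (-3 + 4)/(1/(-1 + 5) - 6)) + 49*61 = sqrt(-2 + 1/(1/4 - 6)) + 2989 = sqrt(-2 + 1/(-23/4)) + 2989 = sqrt(-2 + 1*(-4/23)) + 2989 = sqrt(-2 - 4/23) + 2989 = sqrt(-50/23) + 2989 = 5*I*sqrt(46)/23 + 2989 = 2989 + 5*I*sqrt(46)/23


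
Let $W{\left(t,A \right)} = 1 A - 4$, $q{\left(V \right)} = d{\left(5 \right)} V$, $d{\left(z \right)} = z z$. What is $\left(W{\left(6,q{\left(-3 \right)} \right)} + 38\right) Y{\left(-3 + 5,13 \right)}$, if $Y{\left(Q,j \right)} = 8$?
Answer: $-328$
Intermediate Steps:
$d{\left(z \right)} = z^{2}$
$q{\left(V \right)} = 25 V$ ($q{\left(V \right)} = 5^{2} V = 25 V$)
$W{\left(t,A \right)} = -4 + A$ ($W{\left(t,A \right)} = A - 4 = -4 + A$)
$\left(W{\left(6,q{\left(-3 \right)} \right)} + 38\right) Y{\left(-3 + 5,13 \right)} = \left(\left(-4 + 25 \left(-3\right)\right) + 38\right) 8 = \left(\left(-4 - 75\right) + 38\right) 8 = \left(-79 + 38\right) 8 = \left(-41\right) 8 = -328$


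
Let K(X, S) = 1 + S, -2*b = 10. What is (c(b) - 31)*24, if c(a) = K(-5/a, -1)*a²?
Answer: -744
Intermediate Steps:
b = -5 (b = -½*10 = -5)
c(a) = 0 (c(a) = (1 - 1)*a² = 0*a² = 0)
(c(b) - 31)*24 = (0 - 31)*24 = -31*24 = -744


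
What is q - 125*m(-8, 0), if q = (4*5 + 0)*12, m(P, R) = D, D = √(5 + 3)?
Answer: 240 - 250*√2 ≈ -113.55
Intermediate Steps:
D = 2*√2 (D = √8 = 2*√2 ≈ 2.8284)
m(P, R) = 2*√2
q = 240 (q = (20 + 0)*12 = 20*12 = 240)
q - 125*m(-8, 0) = 240 - 250*√2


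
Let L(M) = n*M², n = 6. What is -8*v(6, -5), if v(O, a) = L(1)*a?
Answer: 240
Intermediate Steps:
L(M) = 6*M²
v(O, a) = 6*a (v(O, a) = (6*1²)*a = (6*1)*a = 6*a)
-8*v(6, -5) = -48*(-5) = -8*(-30) = 240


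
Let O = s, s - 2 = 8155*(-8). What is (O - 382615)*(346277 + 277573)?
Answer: -279393094050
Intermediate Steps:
s = -65238 (s = 2 + 8155*(-8) = 2 - 65240 = -65238)
O = -65238
(O - 382615)*(346277 + 277573) = (-65238 - 382615)*(346277 + 277573) = -447853*623850 = -279393094050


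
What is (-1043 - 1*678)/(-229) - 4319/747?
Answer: 296536/171063 ≈ 1.7335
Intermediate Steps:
(-1043 - 1*678)/(-229) - 4319/747 = (-1043 - 678)*(-1/229) - 4319*1/747 = -1721*(-1/229) - 4319/747 = 1721/229 - 4319/747 = 296536/171063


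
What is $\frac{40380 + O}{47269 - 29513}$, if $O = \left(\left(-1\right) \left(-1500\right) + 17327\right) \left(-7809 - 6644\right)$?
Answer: $- \frac{272066251}{17756} \approx -15323.0$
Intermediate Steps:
$O = -272106631$ ($O = \left(1500 + 17327\right) \left(-14453\right) = 18827 \left(-14453\right) = -272106631$)
$\frac{40380 + O}{47269 - 29513} = \frac{40380 - 272106631}{47269 - 29513} = - \frac{272066251}{17756}$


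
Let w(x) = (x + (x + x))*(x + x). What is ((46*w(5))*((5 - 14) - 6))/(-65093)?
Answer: 103500/65093 ≈ 1.5900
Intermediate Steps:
w(x) = 6*x² (w(x) = (x + 2*x)*(2*x) = (3*x)*(2*x) = 6*x²)
((46*w(5))*((5 - 14) - 6))/(-65093) = ((46*(6*5²))*((5 - 14) - 6))/(-65093) = ((46*(6*25))*(-9 - 6))*(-1/65093) = ((46*150)*(-15))*(-1/65093) = (6900*(-15))*(-1/65093) = -103500*(-1/65093) = 103500/65093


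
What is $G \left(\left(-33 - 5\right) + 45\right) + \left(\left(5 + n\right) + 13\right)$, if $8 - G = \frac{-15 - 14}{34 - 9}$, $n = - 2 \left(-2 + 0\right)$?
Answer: $\frac{2153}{25} \approx 86.12$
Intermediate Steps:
$n = 4$ ($n = \left(-2\right) \left(-2\right) = 4$)
$G = \frac{229}{25}$ ($G = 8 - \frac{-15 - 14}{34 - 9} = 8 - - \frac{29}{25} = 8 + \frac{29}{25} = \frac{229}{25} \approx 9.16$)
$G \left(\left(-33 - 5\right) + 45\right) + \left(\left(5 + n\right) + 13\right) = \frac{229 \left(\left(-33 - 5\right) + 45\right)}{25} + \left(\left(5 + 4\right) + 13\right) = \frac{229 \left(-38 + 45\right)}{25} + \left(9 + 13\right) = \frac{229}{25} \cdot 7 + 22 = \frac{1603}{25} + 22 = \frac{2153}{25}$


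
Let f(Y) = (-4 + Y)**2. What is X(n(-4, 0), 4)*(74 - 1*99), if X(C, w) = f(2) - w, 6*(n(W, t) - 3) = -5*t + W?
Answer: 0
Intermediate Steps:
n(W, t) = 3 - 5*t/6 + W/6 (n(W, t) = 3 + (-5*t + W)/6 = 3 + (W - 5*t)/6 = 3 + (-5*t/6 + W/6) = 3 - 5*t/6 + W/6)
X(C, w) = 4 - w (X(C, w) = (-4 + 2)**2 - w = (-2)**2 - w = 4 - w)
X(n(-4, 0), 4)*(74 - 1*99) = (4 - 1*4)*(74 - 1*99) = (4 - 4)*(74 - 99) = 0*(-25) = 0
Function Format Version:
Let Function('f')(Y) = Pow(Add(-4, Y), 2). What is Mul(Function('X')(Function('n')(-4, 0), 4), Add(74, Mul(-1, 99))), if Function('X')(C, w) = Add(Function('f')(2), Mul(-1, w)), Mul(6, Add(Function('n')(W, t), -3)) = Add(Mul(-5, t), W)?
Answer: 0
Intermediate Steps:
Function('n')(W, t) = Add(3, Mul(Rational(-5, 6), t), Mul(Rational(1, 6), W)) (Function('n')(W, t) = Add(3, Mul(Rational(1, 6), Add(Mul(-5, t), W))) = Add(3, Mul(Rational(1, 6), Add(W, Mul(-5, t)))) = Add(3, Add(Mul(Rational(-5, 6), t), Mul(Rational(1, 6), W))) = Add(3, Mul(Rational(-5, 6), t), Mul(Rational(1, 6), W)))
Function('X')(C, w) = Add(4, Mul(-1, w)) (Function('X')(C, w) = Add(Pow(Add(-4, 2), 2), Mul(-1, w)) = Add(Pow(-2, 2), Mul(-1, w)) = Add(4, Mul(-1, w)))
Mul(Function('X')(Function('n')(-4, 0), 4), Add(74, Mul(-1, 99))) = Mul(Add(4, Mul(-1, 4)), Add(74, Mul(-1, 99))) = Mul(Add(4, -4), Add(74, -99)) = Mul(0, -25) = 0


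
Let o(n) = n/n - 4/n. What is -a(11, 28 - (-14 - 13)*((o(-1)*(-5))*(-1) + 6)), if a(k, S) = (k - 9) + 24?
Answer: -26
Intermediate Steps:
o(n) = 1 - 4/n
a(k, S) = 15 + k (a(k, S) = (-9 + k) + 24 = 15 + k)
-a(11, 28 - (-14 - 13)*((o(-1)*(-5))*(-1) + 6)) = -(15 + 11) = -1*26 = -26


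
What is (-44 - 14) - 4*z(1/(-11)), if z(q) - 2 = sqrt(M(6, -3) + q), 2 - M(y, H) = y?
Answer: -66 - 12*I*sqrt(55)/11 ≈ -66.0 - 8.0904*I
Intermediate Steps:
M(y, H) = 2 - y
z(q) = 2 + sqrt(-4 + q) (z(q) = 2 + sqrt((2 - 1*6) + q) = 2 + sqrt((2 - 6) + q) = 2 + sqrt(-4 + q))
(-44 - 14) - 4*z(1/(-11)) = (-44 - 14) - 4*(2 + sqrt(-4 + 1/(-11))) = -58 - 4*(2 + sqrt(-4 - 1/11)) = -58 - 4*(2 + sqrt(-45/11)) = -58 - 4*(2 + 3*I*sqrt(55)/11) = -58 + (-8 - 12*I*sqrt(55)/11) = -66 - 12*I*sqrt(55)/11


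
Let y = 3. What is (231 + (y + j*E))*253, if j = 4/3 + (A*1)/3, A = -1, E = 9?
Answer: 61479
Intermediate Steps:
j = 1 (j = 4/3 - 1*1/3 = 4*(1/3) - 1*1/3 = 4/3 - 1/3 = 1)
(231 + (y + j*E))*253 = (231 + (3 + 1*9))*253 = (231 + (3 + 9))*253 = (231 + 12)*253 = 243*253 = 61479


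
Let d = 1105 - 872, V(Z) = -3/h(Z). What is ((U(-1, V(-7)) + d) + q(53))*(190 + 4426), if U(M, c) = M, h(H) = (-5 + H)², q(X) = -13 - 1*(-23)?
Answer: 1117072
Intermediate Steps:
q(X) = 10 (q(X) = -13 + 23 = 10)
V(Z) = -3/(-5 + Z)²
d = 233
((U(-1, V(-7)) + d) + q(53))*(190 + 4426) = ((-1 + 233) + 10)*(190 + 4426) = (232 + 10)*4616 = 242*4616 = 1117072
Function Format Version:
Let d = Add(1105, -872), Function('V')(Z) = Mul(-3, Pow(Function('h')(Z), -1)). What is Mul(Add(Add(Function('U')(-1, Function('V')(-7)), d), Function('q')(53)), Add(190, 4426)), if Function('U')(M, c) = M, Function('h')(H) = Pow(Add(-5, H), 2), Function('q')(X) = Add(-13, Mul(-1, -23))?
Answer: 1117072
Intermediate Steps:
Function('q')(X) = 10 (Function('q')(X) = Add(-13, 23) = 10)
Function('V')(Z) = Mul(-3, Pow(Add(-5, Z), -2)) (Function('V')(Z) = Mul(-3, Pow(Pow(Add(-5, Z), 2), -1)) = Mul(-3, Pow(Add(-5, Z), -2)))
d = 233
Mul(Add(Add(Function('U')(-1, Function('V')(-7)), d), Function('q')(53)), Add(190, 4426)) = Mul(Add(Add(-1, 233), 10), Add(190, 4426)) = Mul(Add(232, 10), 4616) = Mul(242, 4616) = 1117072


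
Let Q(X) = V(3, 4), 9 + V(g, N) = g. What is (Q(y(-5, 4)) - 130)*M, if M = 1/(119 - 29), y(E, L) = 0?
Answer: -68/45 ≈ -1.5111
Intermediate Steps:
V(g, N) = -9 + g
M = 1/90 ≈ 0.011111
Q(X) = -6 (Q(X) = -9 + 3 = -6)
(Q(y(-5, 4)) - 130)*M = (-6 - 130)*(1/90) = -136*1/90 = -68/45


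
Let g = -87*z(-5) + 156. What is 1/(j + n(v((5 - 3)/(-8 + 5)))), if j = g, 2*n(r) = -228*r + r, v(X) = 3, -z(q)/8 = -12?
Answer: -2/17073 ≈ -0.00011714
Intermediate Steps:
z(q) = 96 (z(q) = -8*(-12) = 96)
g = -8196 (g = -87*96 + 156 = -8352 + 156 = -8196)
n(r) = -227*r/2 (n(r) = (-228*r + r)/2 = (-227*r)/2 = -227*r/2)
j = -8196
1/(j + n(v((5 - 3)/(-8 + 5)))) = 1/(-8196 - 227/2*3) = 1/(-8196 - 681/2) = 1/(-17073/2) = -2/17073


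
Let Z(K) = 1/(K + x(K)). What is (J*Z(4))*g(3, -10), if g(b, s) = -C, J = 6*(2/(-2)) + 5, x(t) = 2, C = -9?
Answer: -3/2 ≈ -1.5000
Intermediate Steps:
J = -1 (J = 6*(2*(-½)) + 5 = 6*(-1) + 5 = -6 + 5 = -1)
g(b, s) = 9 (g(b, s) = -1*(-9) = 9)
Z(K) = 1/(2 + K) (Z(K) = 1/(K + 2) = 1/(2 + K))
(J*Z(4))*g(3, -10) = -1/(2 + 4)*9 = -1/6*9 = -1*⅙*9 = -⅙*9 = -3/2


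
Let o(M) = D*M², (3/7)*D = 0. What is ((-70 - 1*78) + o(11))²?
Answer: 21904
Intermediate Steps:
D = 0 (D = (7/3)*0 = 0)
o(M) = 0 (o(M) = 0*M² = 0)
((-70 - 1*78) + o(11))² = ((-70 - 1*78) + 0)² = ((-70 - 78) + 0)² = (-148 + 0)² = (-148)² = 21904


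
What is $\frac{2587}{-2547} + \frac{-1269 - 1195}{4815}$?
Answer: $- \frac{2081357}{1362645} \approx -1.5274$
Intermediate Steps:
$\frac{2587}{-2547} + \frac{-1269 - 1195}{4815} = 2587 \left(- \frac{1}{2547}\right) + \left(-1269 - 1195\right) \frac{1}{4815} = - \frac{2587}{2547} - \frac{2464}{4815} = - \frac{2081357}{1362645}$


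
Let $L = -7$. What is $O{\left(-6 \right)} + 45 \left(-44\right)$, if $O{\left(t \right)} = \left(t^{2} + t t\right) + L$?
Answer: $-1915$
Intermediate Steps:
$O{\left(t \right)} = -7 + 2 t^{2}$ ($O{\left(t \right)} = \left(t^{2} + t t\right) - 7 = \left(t^{2} + t^{2}\right) - 7 = 2 t^{2} - 7 = -7 + 2 t^{2}$)
$O{\left(-6 \right)} + 45 \left(-44\right) = \left(-7 + 2 \left(-6\right)^{2}\right) + 45 \left(-44\right) = \left(-7 + 2 \cdot 36\right) - 1980 = \left(-7 + 72\right) - 1980 = 65 - 1980 = -1915$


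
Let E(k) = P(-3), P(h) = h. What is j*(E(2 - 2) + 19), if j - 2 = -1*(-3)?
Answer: 80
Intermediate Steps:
E(k) = -3
j = 5 (j = 2 - 1*(-3) = 2 + 3 = 5)
j*(E(2 - 2) + 19) = 5*(-3 + 19) = 5*16 = 80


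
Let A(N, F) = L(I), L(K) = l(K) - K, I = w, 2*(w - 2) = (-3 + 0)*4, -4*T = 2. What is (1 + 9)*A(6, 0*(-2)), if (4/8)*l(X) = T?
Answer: 30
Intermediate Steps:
T = -½ (T = -¼*2 = -½ ≈ -0.50000)
l(X) = -1 (l(X) = 2*(-½) = -1)
w = -4 (w = 2 + ((-3 + 0)*4)/2 = 2 + (-3*4)/2 = 2 + (½)*(-12) = 2 - 6 = -4)
I = -4
L(K) = -1 - K
A(N, F) = 3 (A(N, F) = -1 - 1*(-4) = -1 + 4 = 3)
(1 + 9)*A(6, 0*(-2)) = (1 + 9)*3 = 10*3 = 30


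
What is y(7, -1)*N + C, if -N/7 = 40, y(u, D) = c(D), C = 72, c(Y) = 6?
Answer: -1608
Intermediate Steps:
y(u, D) = 6
N = -280 (N = -7*40 = -280)
y(7, -1)*N + C = 6*(-280) + 72 = -1680 + 72 = -1608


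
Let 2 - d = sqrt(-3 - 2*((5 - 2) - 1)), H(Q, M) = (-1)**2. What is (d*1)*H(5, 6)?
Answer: 2 - I*sqrt(7) ≈ 2.0 - 2.6458*I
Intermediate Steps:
H(Q, M) = 1
d = 2 - I*sqrt(7) (d = 2 - sqrt(-3 - 2*((5 - 2) - 1)) = 2 - sqrt(-3 - 2*(3 - 1)) = 2 - sqrt(-3 - 2*2) = 2 - sqrt(-3 - 4) = 2 - sqrt(-7) = 2 - I*sqrt(7) ≈ 2.0 - 2.6458*I)
(d*1)*H(5, 6) = ((2 - I*sqrt(7))*1)*1 = (2 - I*sqrt(7))*1 = 2 - I*sqrt(7)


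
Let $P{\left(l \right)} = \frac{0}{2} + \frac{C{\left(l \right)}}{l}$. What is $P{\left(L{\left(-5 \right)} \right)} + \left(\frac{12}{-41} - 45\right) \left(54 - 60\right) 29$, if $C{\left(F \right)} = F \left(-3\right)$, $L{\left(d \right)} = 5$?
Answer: $\frac{322995}{41} \approx 7877.9$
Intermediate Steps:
$C{\left(F \right)} = - 3 F$
$P{\left(l \right)} = -3$ ($P{\left(l \right)} = \frac{0}{2} + \frac{\left(-3\right) l}{l} = 0 \cdot \frac{1}{2} - 3 = 0 - 3 = -3$)
$P{\left(L{\left(-5 \right)} \right)} + \left(\frac{12}{-41} - 45\right) \left(54 - 60\right) 29 = -3 + \left(\frac{12}{-41} - 45\right) \left(54 - 60\right) 29 = -3 + \left(12 \left(- \frac{1}{41}\right) - 45\right) \left(-6\right) 29 = -3 + \left(- \frac{12}{41} - 45\right) \left(-6\right) 29 = -3 + \left(- \frac{1857}{41}\right) \left(-6\right) 29 = -3 + \frac{11142}{41} \cdot 29 = -3 + \frac{323118}{41} = \frac{322995}{41}$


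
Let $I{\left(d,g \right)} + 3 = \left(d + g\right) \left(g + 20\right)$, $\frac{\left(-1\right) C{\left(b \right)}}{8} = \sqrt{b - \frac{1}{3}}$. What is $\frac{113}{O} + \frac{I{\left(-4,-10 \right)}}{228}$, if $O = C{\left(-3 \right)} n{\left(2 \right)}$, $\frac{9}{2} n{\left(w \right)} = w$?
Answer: $- \frac{143}{228} + \frac{1017 i \sqrt{30}}{320} \approx -0.62719 + 17.407 i$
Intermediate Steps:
$n{\left(w \right)} = \frac{2 w}{9}$
$C{\left(b \right)} = - 8 \sqrt{- \frac{1}{3} + b}$ ($C{\left(b \right)} = - 8 \sqrt{b - \frac{1}{3}} = - 8 \sqrt{- \frac{1}{3} + b}$)
$I{\left(d,g \right)} = -3 + \left(20 + g\right) \left(d + g\right)$ ($I{\left(d,g \right)} = -3 + \left(d + g\right) \left(g + 20\right) = -3 + \left(d + g\right) \left(20 + g\right) = -3 + \left(20 + g\right) \left(d + g\right)$)
$O = - \frac{32 i \sqrt{30}}{27}$ ($O = - \frac{8 \sqrt{-3 + 9 \left(-3\right)}}{3} \cdot \frac{2}{9} \cdot 2 = - \frac{8 \sqrt{-3 - 27}}{3} \cdot \frac{4}{9} = - \frac{8 \sqrt{-30}}{3} \cdot \frac{4}{9} = - \frac{8 i \sqrt{30}}{3} \cdot \frac{4}{9} = - \frac{32 i \sqrt{30}}{27} \approx - 6.4915 i$)
$\frac{113}{O} + \frac{I{\left(-4,-10 \right)}}{228} = \frac{113}{\left(- \frac{32}{27}\right) i \sqrt{30}} + \frac{-3 + \left(-10\right)^{2} + 20 \left(-4\right) + 20 \left(-10\right) - -40}{228} = 113 \frac{9 i \sqrt{30}}{320} + \left(-3 + 100 - 80 - 200 + 40\right) \frac{1}{228} = \frac{1017 i \sqrt{30}}{320} - \frac{143}{228} = - \frac{143}{228} + \frac{1017 i \sqrt{30}}{320}$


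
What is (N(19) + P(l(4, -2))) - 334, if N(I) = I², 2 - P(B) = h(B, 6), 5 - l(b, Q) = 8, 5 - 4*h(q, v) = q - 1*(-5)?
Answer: 113/4 ≈ 28.250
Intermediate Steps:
h(q, v) = -q/4 (h(q, v) = 5/4 - (q - 1*(-5))/4 = 5/4 - (q + 5)/4 = 5/4 - (5 + q)/4 = 5/4 + (-5/4 - q/4) = -q/4)
l(b, Q) = -3 (l(b, Q) = 5 - 1*8 = 5 - 8 = -3)
P(B) = 2 + B/4 (P(B) = 2 - (-1)*B/4 = 2 + B/4)
(N(19) + P(l(4, -2))) - 334 = (19² + (2 + (¼)*(-3))) - 334 = (361 + (2 - ¾)) - 334 = (361 + 5/4) - 334 = 1449/4 - 334 = 113/4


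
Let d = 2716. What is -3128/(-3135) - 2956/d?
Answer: -192853/2128665 ≈ -0.090598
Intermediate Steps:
-3128/(-3135) - 2956/d = -3128/(-3135) - 2956/2716 = -3128*(-1/3135) - 2956*1/2716 = 3128/3135 - 739/679 = -192853/2128665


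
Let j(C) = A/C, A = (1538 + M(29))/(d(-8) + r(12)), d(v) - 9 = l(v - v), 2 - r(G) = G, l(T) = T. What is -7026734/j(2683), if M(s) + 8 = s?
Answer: 18852727322/1559 ≈ 1.2093e+7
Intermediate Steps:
M(s) = -8 + s
r(G) = 2 - G
d(v) = 9 (d(v) = 9 + (v - v) = 9 + 0 = 9)
A = -1559 (A = (1538 + (-8 + 29))/(9 + (2 - 1*12)) = (1538 + 21)/(9 + (2 - 12)) = 1559/(9 - 10) = 1559/(-1) = 1559*(-1) = -1559)
j(C) = -1559/C
-7026734/j(2683) = -7026734/((-1559/2683)) = -7026734/((-1559*1/2683)) = -7026734/(-1559/2683) = -7026734*(-2683/1559) = 18852727322/1559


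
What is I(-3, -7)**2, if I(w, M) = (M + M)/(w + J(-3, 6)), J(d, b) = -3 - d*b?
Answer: 49/36 ≈ 1.3611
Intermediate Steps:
J(d, b) = -3 - b*d
I(w, M) = 2*M/(15 + w) (I(w, M) = (M + M)/(w + (-3 - 1*6*(-3))) = (2*M)/(w + (-3 + 18)) = (2*M)/(w + 15) = (2*M)/(15 + w) = 2*M/(15 + w))
I(-3, -7)**2 = (2*(-7)/(15 - 3))**2 = (2*(-7)/12)**2 = (2*(-7)*(1/12))**2 = (-7/6)**2 = 49/36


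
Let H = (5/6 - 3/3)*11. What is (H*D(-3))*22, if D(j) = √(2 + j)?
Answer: -121*I/3 ≈ -40.333*I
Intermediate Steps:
H = -11/6 (H = (5*(⅙) - 3*⅓)*11 = (⅚ - 1)*11 = -⅙*11 = -11/6 ≈ -1.8333)
(H*D(-3))*22 = -11*√(2 - 3)/6*22 = -11*I/6*22 = -121*I/3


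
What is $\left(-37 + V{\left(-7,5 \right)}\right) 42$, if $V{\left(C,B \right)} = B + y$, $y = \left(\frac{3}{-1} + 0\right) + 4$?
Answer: $-1302$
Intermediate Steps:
$y = 1$ ($y = \left(3 \left(-1\right) + 0\right) + 4 = \left(-3 + 0\right) + 4 = -3 + 4 = 1$)
$V{\left(C,B \right)} = 1 + B$ ($V{\left(C,B \right)} = B + 1 = 1 + B$)
$\left(-37 + V{\left(-7,5 \right)}\right) 42 = \left(-37 + \left(1 + 5\right)\right) 42 = \left(-37 + 6\right) 42 = \left(-31\right) 42 = -1302$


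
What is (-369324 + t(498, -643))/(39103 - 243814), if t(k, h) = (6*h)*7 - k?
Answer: 132276/68237 ≈ 1.9385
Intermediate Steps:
t(k, h) = -k + 42*h (t(k, h) = 42*h - k = -k + 42*h)
(-369324 + t(498, -643))/(39103 - 243814) = (-369324 + (-1*498 + 42*(-643)))/(39103 - 243814) = (-369324 + (-498 - 27006))/(-204711) = (-369324 - 27504)*(-1/204711) = -396828*(-1/204711) = 132276/68237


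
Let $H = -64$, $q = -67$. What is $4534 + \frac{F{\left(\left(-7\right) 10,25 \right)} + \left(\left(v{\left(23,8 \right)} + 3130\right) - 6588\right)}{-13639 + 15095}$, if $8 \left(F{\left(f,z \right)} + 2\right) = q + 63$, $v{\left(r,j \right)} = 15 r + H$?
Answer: $\frac{13196649}{2912} \approx 4531.8$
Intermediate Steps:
$v{\left(r,j \right)} = -64 + 15 r$ ($v{\left(r,j \right)} = 15 r - 64 = -64 + 15 r$)
$F{\left(f,z \right)} = - \frac{5}{2}$ ($F{\left(f,z \right)} = -2 + \frac{-67 + 63}{8} = -2 + \frac{1}{8} \left(-4\right) = -2 - \frac{1}{2} = - \frac{5}{2}$)
$4534 + \frac{F{\left(\left(-7\right) 10,25 \right)} + \left(\left(v{\left(23,8 \right)} + 3130\right) - 6588\right)}{-13639 + 15095} = 4534 + \frac{- \frac{5}{2} + \left(\left(\left(-64 + 15 \cdot 23\right) + 3130\right) - 6588\right)}{-13639 + 15095} = 4534 + \frac{- \frac{5}{2} + \left(\left(\left(-64 + 345\right) + 3130\right) - 6588\right)}{1456} = 4534 + \left(- \frac{5}{2} + \left(\left(281 + 3130\right) - 6588\right)\right) \frac{1}{1456} = 4534 + \left(- \frac{5}{2} + \left(3411 - 6588\right)\right) \frac{1}{1456} = 4534 + \left(- \frac{5}{2} - 3177\right) \frac{1}{1456} = 4534 - \frac{6359}{2912} = \frac{13196649}{2912}$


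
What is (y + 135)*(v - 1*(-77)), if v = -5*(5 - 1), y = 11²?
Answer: 14592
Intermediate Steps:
y = 121
v = -20 (v = -5*4 = -20)
(y + 135)*(v - 1*(-77)) = (121 + 135)*(-20 - 1*(-77)) = 256*(-20 + 77) = 256*57 = 14592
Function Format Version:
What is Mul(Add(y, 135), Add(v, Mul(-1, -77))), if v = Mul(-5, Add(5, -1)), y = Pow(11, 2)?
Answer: 14592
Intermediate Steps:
y = 121
v = -20 (v = Mul(-5, 4) = -20)
Mul(Add(y, 135), Add(v, Mul(-1, -77))) = Mul(Add(121, 135), Add(-20, Mul(-1, -77))) = Mul(256, Add(-20, 77)) = Mul(256, 57) = 14592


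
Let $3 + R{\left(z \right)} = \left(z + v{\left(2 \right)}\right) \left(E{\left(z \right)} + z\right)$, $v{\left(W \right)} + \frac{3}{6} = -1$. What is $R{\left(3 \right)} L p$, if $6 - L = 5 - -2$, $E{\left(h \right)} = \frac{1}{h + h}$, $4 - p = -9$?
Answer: $- \frac{91}{4} \approx -22.75$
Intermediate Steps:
$p = 13$ ($p = 4 - -9 = 4 + 9 = 13$)
$v{\left(W \right)} = - \frac{3}{2}$ ($v{\left(W \right)} = - \frac{1}{2} - 1 = - \frac{3}{2}$)
$E{\left(h \right)} = \frac{1}{2 h}$
$L = -1$ ($L = 6 - \left(5 - -2\right) = 6 - \left(5 + 2\right) = 6 - 7 = -1$)
$R{\left(z \right)} = -3 + \left(- \frac{3}{2} + z\right) \left(z + \frac{1}{2 z}\right)$ ($R{\left(z \right)} = -3 + \left(z - \frac{3}{2}\right) \left(\frac{1}{2 z} + z\right) = -3 + \left(- \frac{3}{2} + z\right) \left(z + \frac{1}{2 z}\right)$)
$R{\left(3 \right)} L p = \left(- \frac{5}{2} + 3^{2} - \frac{9}{2} - \frac{3}{4 \cdot 3}\right) \left(-1\right) 13 = \left(- \frac{5}{2} + 9 - \frac{9}{2} - \frac{1}{4}\right) \left(-1\right) 13 = \frac{7}{4} \left(-1\right) 13 = \left(- \frac{7}{4}\right) 13 = - \frac{91}{4}$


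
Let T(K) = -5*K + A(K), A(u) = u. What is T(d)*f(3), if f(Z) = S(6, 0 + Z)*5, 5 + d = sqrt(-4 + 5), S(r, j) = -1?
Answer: -80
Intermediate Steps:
d = -4 (d = -5 + sqrt(-4 + 5) = -5 + sqrt(1) = -5 + 1 = -4)
T(K) = -4*K (T(K) = -5*K + K = -4*K)
f(Z) = -5 (f(Z) = -1*5 = -5)
T(d)*f(3) = -4*(-4)*(-5) = 16*(-5) = -80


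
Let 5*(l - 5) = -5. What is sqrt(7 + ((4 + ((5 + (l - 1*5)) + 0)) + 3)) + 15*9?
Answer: 135 + 3*sqrt(2) ≈ 139.24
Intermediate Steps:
l = 4 (l = 5 + (1/5)*(-5) = 5 - 1 = 4)
sqrt(7 + ((4 + ((5 + (l - 1*5)) + 0)) + 3)) + 15*9 = sqrt(7 + ((4 + ((5 + (4 - 1*5)) + 0)) + 3)) + 15*9 = sqrt(7 + ((4 + ((5 + (4 - 5)) + 0)) + 3)) + 135 = sqrt(7 + ((4 + ((5 - 1) + 0)) + 3)) + 135 = sqrt(7 + ((4 + (4 + 0)) + 3)) + 135 = sqrt(7 + ((4 + 4) + 3)) + 135 = sqrt(7 + (8 + 3)) + 135 = sqrt(7 + 11) + 135 = sqrt(18) + 135 = 3*sqrt(2) + 135 = 135 + 3*sqrt(2)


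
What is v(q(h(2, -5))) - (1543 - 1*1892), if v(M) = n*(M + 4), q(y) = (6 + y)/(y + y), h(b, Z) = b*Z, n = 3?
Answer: 1808/5 ≈ 361.60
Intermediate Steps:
h(b, Z) = Z*b
q(y) = (6 + y)/(2*y) (q(y) = (6 + y)/((2*y)) = (6 + y)*(1/(2*y)) = (6 + y)/(2*y))
v(M) = 12 + 3*M (v(M) = 3*(M + 4) = 3*(4 + M) = 12 + 3*M)
v(q(h(2, -5))) - (1543 - 1*1892) = (12 + 3*((6 - 5*2)/(2*((-5*2))))) - (1543 - 1*1892) = (12 + 3*((½)*(6 - 10)/(-10))) - (1543 - 1892) = (12 + 3*((½)*(-⅒)*(-4))) - 1*(-349) = (12 + 3*(⅕)) + 349 = (12 + ⅗) + 349 = 63/5 + 349 = 1808/5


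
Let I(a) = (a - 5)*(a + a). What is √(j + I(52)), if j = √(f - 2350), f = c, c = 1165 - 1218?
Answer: √(4888 + 3*I*√267) ≈ 69.915 + 0.3506*I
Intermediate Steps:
c = -53
f = -53
I(a) = 2*a*(-5 + a) (I(a) = (-5 + a)*(2*a) = 2*a*(-5 + a))
j = 3*I*√267 (j = √(-53 - 2350) = √(-2403) = 3*I*√267 ≈ 49.02*I)
√(j + I(52)) = √(3*I*√267 + 2*52*(-5 + 52)) = √(3*I*√267 + 2*52*47) = √(3*I*√267 + 4888) = √(4888 + 3*I*√267)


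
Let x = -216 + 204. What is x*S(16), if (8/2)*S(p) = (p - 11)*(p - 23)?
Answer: 105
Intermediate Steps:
x = -12
S(p) = (-23 + p)*(-11 + p)/4 (S(p) = ((p - 11)*(p - 23))/4 = ((-11 + p)*(-23 + p))/4 = ((-23 + p)*(-11 + p))/4 = (-23 + p)*(-11 + p)/4)
x*S(16) = -12*(253/4 - 17/2*16 + (¼)*16²) = -12*(253/4 - 136 + (¼)*256) = -12*(253/4 - 136 + 64) = -12*(-35/4) = 105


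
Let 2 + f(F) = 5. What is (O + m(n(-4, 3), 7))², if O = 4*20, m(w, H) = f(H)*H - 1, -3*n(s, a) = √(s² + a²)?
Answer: 10000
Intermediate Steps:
f(F) = 3 (f(F) = -2 + 5 = 3)
n(s, a) = -√(a² + s²)/3 (n(s, a) = -√(s² + a²)/3 = -√(a² + s²)/3)
m(w, H) = -1 + 3*H (m(w, H) = 3*H - 1 = -1 + 3*H)
O = 80
(O + m(n(-4, 3), 7))² = (80 + (-1 + 3*7))² = (80 + (-1 + 21))² = (80 + 20)² = 100² = 10000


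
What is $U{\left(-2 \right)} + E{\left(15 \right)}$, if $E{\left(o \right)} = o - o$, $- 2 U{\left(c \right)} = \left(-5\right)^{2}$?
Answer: $- \frac{25}{2} \approx -12.5$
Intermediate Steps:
$U{\left(c \right)} = - \frac{25}{2}$ ($U{\left(c \right)} = - \frac{\left(-5\right)^{2}}{2} = \left(- \frac{1}{2}\right) 25 = - \frac{25}{2}$)
$E{\left(o \right)} = 0$
$U{\left(-2 \right)} + E{\left(15 \right)} = - \frac{25}{2} + 0 = - \frac{25}{2}$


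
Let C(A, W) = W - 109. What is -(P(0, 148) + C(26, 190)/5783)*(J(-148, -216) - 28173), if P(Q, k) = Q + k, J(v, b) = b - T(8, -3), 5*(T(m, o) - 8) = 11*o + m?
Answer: 24302558280/5783 ≈ 4.2024e+6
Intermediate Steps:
C(A, W) = -109 + W
T(m, o) = 8 + m/5 + 11*o/5 (T(m, o) = 8 + (11*o + m)/5 = 8 + (m + 11*o)/5 = 8 + (m/5 + 11*o/5) = 8 + m/5 + 11*o/5)
J(v, b) = -3 + b (J(v, b) = b - (8 + (⅕)*8 + (11/5)*(-3)) = b - (8 + 8/5 - 33/5) = b - 1*3 = b - 3 = -3 + b)
-(P(0, 148) + C(26, 190)/5783)*(J(-148, -216) - 28173) = -((0 + 148) + (-109 + 190)/5783)*((-3 - 216) - 28173) = -(148 + 81*(1/5783))*(-219 - 28173) = -(148 + 81/5783)*(-28392) = -855965*(-28392)/5783 = -1*(-24302558280/5783) = 24302558280/5783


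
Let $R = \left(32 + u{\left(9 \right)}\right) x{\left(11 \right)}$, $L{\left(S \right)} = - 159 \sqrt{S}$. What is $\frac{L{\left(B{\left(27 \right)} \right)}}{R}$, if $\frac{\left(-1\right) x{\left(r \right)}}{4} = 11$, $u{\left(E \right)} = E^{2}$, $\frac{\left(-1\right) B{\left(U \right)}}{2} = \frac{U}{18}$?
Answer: $\frac{159 i \sqrt{3}}{4972} \approx 0.055389 i$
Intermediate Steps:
$B{\left(U \right)} = - \frac{U}{9}$ ($B{\left(U \right)} = - 2 \frac{U}{18} = - \frac{U}{9}$)
$x{\left(r \right)} = -44$ ($x{\left(r \right)} = \left(-4\right) 11 = -44$)
$R = -4972$ ($R = \left(32 + 9^{2}\right) \left(-44\right) = \left(32 + 81\right) \left(-44\right) = 113 \left(-44\right) = -4972$)
$\frac{L{\left(B{\left(27 \right)} \right)}}{R} = \frac{\left(-159\right) \sqrt{\left(- \frac{1}{9}\right) 27}}{-4972} = - 159 \sqrt{-3} \left(- \frac{1}{4972}\right) = - 159 i \sqrt{3} \left(- \frac{1}{4972}\right) = \frac{159 i \sqrt{3}}{4972}$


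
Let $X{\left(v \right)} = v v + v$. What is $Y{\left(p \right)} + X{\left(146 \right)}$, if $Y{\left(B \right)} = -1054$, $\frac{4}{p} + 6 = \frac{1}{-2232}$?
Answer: $20408$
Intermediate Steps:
$X{\left(v \right)} = v + v^{2}$ ($X{\left(v \right)} = v^{2} + v = v + v^{2}$)
$p = - \frac{8928}{13393}$ ($p = \frac{4}{-6 + \frac{1}{-2232}} = \frac{4}{-6 - \frac{1}{2232}} = \frac{4}{- \frac{13393}{2232}} = 4 \left(- \frac{2232}{13393}\right) = - \frac{8928}{13393} \approx -0.66662$)
$Y{\left(p \right)} + X{\left(146 \right)} = -1054 + 146 \left(1 + 146\right) = -1054 + 146 \cdot 147 = -1054 + 21462 = 20408$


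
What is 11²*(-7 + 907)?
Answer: 108900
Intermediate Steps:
11²*(-7 + 907) = 121*900 = 108900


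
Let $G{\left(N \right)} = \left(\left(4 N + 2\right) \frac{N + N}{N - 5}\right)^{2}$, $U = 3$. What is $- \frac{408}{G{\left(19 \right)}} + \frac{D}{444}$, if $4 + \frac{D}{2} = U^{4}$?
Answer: $\frac{1524803}{4514666} \approx 0.33774$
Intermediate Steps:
$D = 154$ ($D = -8 + 2 \cdot 3^{4} = -8 + 2 \cdot 81 = -8 + 162 = 154$)
$G{\left(N \right)} = \frac{4 N^{2} \left(2 + 4 N\right)^{2}}{\left(-5 + N\right)^{2}}$ ($G{\left(N \right)} = \left(\left(2 + 4 N\right) \frac{2 N}{-5 + N}\right)^{2} = \left(\frac{2 N \left(2 + 4 N\right)}{-5 + N}\right)^{2} = \frac{4 N^{2} \left(2 + 4 N\right)^{2}}{\left(-5 + N\right)^{2}}$)
$- \frac{408}{G{\left(19 \right)}} + \frac{D}{444} = - \frac{408}{16 \cdot 19^{2} \left(1 + 2 \cdot 19\right)^{2} \frac{1}{\left(-5 + 19\right)^{2}}} + \frac{154}{444} = - \frac{408}{16 \cdot 361 \left(1 + 38\right)^{2} \cdot \frac{1}{196}} + 154 \cdot \frac{1}{444} = - \frac{408}{16 \cdot 361 \cdot 39^{2} \cdot \frac{1}{196}} + \frac{77}{222} = - \frac{408}{16 \cdot 361 \cdot 1521 \cdot \frac{1}{196}} + \frac{77}{222} = - \frac{408}{\frac{2196324}{49}} + \frac{77}{222} = \left(-408\right) \frac{49}{2196324} + \frac{77}{222} = - \frac{1666}{183027} + \frac{77}{222} = \frac{1524803}{4514666}$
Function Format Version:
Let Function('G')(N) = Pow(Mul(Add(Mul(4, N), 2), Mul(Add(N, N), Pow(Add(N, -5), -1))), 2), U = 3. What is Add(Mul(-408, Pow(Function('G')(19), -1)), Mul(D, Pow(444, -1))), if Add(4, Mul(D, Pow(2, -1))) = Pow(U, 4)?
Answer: Rational(1524803, 4514666) ≈ 0.33774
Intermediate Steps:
D = 154 (D = Add(-8, Mul(2, Pow(3, 4))) = Add(-8, Mul(2, 81)) = Add(-8, 162) = 154)
Function('G')(N) = Mul(4, Pow(N, 2), Pow(Add(-5, N), -2), Pow(Add(2, Mul(4, N)), 2)) (Function('G')(N) = Pow(Mul(Add(2, Mul(4, N)), Mul(Mul(2, N), Pow(Add(-5, N), -1))), 2) = Pow(Mul(Add(2, Mul(4, N)), Mul(2, N, Pow(Add(-5, N), -1))), 2) = Pow(Mul(2, N, Pow(Add(-5, N), -1), Add(2, Mul(4, N))), 2) = Mul(4, Pow(N, 2), Pow(Add(-5, N), -2), Pow(Add(2, Mul(4, N)), 2)))
Add(Mul(-408, Pow(Function('G')(19), -1)), Mul(D, Pow(444, -1))) = Add(Mul(-408, Pow(Mul(16, Pow(19, 2), Pow(Add(1, Mul(2, 19)), 2), Pow(Add(-5, 19), -2)), -1)), Mul(154, Pow(444, -1))) = Add(Mul(-408, Pow(Mul(16, 361, Pow(Add(1, 38), 2), Pow(14, -2)), -1)), Mul(154, Rational(1, 444))) = Add(Mul(-408, Pow(Mul(16, 361, Pow(39, 2), Rational(1, 196)), -1)), Rational(77, 222)) = Add(Mul(-408, Pow(Mul(16, 361, 1521, Rational(1, 196)), -1)), Rational(77, 222)) = Add(Mul(-408, Pow(Rational(2196324, 49), -1)), Rational(77, 222)) = Add(Mul(-408, Rational(49, 2196324)), Rational(77, 222)) = Add(Rational(-1666, 183027), Rational(77, 222)) = Rational(1524803, 4514666)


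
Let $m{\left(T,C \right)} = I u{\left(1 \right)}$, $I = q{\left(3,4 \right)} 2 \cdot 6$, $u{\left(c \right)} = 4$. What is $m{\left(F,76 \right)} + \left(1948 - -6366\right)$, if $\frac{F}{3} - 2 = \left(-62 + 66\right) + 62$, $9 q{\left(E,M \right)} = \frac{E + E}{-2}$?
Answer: $8298$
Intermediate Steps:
$q{\left(E,M \right)} = - \frac{E}{9}$ ($q{\left(E,M \right)} = \frac{\left(E + E\right) \frac{1}{-2}}{9} = \frac{2 E \left(- \frac{1}{2}\right)}{9} = \frac{\left(-1\right) E}{9} = - \frac{E}{9}$)
$F = 204$ ($F = 6 + 3 \left(\left(-62 + 66\right) + 62\right) = 6 + 3 \left(4 + 62\right) = 6 + 3 \cdot 66 = 6 + 198 = 204$)
$I = -4$ ($I = \left(- \frac{1}{9}\right) 3 \cdot 2 \cdot 6 = \left(- \frac{1}{3}\right) 2 \cdot 6 = \left(- \frac{2}{3}\right) 6 = -4$)
$m{\left(T,C \right)} = -16$ ($m{\left(T,C \right)} = \left(-4\right) 4 = -16$)
$m{\left(F,76 \right)} + \left(1948 - -6366\right) = -16 + \left(1948 - -6366\right) = -16 + \left(1948 + 6366\right) = -16 + 8314 = 8298$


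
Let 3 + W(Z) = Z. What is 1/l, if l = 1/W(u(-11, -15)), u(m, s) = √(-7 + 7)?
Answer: -3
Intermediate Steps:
u(m, s) = 0 (u(m, s) = √0 = 0)
W(Z) = -3 + Z
l = -⅓ (l = 1/(-3 + 0) = 1/(-3) = -⅓ ≈ -0.33333)
1/l = 1/(-⅓) = -3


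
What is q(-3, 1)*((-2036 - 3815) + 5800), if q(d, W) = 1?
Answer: -51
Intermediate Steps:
q(-3, 1)*((-2036 - 3815) + 5800) = 1*((-2036 - 3815) + 5800) = 1*(-5851 + 5800) = 1*(-51) = -51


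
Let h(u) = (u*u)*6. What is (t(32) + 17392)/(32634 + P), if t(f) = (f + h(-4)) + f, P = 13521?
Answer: 17552/46155 ≈ 0.38028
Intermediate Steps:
h(u) = 6*u**2 (h(u) = u**2*6 = 6*u**2)
t(f) = 96 + 2*f (t(f) = (f + 6*(-4)**2) + f = (f + 6*16) + f = (f + 96) + f = (96 + f) + f = 96 + 2*f)
(t(32) + 17392)/(32634 + P) = ((96 + 2*32) + 17392)/(32634 + 13521) = ((96 + 64) + 17392)/46155 = (160 + 17392)*(1/46155) = 17552*(1/46155) = 17552/46155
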